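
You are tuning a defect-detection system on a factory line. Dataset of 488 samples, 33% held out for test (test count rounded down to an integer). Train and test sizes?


Test = ⌊488·33/100⌋ = 161
Train = 488 - 161 = 327

Train: 327, Test: 161


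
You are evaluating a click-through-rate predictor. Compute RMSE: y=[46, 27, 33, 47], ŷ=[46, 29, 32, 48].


MSE = 6/4 = 1.5
RMSE = √(6/4) = 1.2247

1.2247


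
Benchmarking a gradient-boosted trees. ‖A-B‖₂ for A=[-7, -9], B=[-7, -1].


d = √((-7+ 7)² + (-9+ 1)²)
  = √(0 + 64)
  = √64 = 8.0

8.0


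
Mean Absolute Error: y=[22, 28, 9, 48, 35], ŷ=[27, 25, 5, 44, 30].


Absolute errors: |22-27|=5, |28-25|=3, |9-5|=4, |48-44|=4, |35-30|=5
Sum = 21
MAE = 21/5 = 21/5

21/5


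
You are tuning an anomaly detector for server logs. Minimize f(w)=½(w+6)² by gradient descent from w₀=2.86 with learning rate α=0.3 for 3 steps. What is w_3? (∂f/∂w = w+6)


step 1: grad = 2.86+6 = 8.86; w = 2.86 - 0.3·(8.86) = 0.202
step 2: grad = 0.202+6 = 6.202; w = 0.202 - 0.3·(6.202) = -1.6586
step 3: grad = -1.6586+6 = 4.3414; w = -1.6586 - 0.3·(4.3414) = -2.96102

-2.96102


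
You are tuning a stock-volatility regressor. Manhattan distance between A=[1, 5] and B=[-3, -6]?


d = |1+ 3| + |5+ 6|
  = 4 + 11
  = 15

15


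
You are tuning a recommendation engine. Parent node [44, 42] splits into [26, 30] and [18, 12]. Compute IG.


Parent = [44, 42], H_parent = 0.9996
H_left = 0.9963 (n=56), H_right = 0.971 (n=30)
H_children = (56/86)·0.9963 + (30/86)·0.971 = 0.9875
IG = 0.9996 - 0.9875 = 0.0121

0.0121


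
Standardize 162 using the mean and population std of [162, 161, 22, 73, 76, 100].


μ = 99, σ = 49.9133
z = (162 - 99)/49.9133 = 1.2622

1.2622


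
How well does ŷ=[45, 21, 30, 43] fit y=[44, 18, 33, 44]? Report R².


ȳ = 34.75
SS_res = Σ(y-ŷ)² = 20
SS_tot = Σ(y-ȳ)² = 454.75
R² = 1 - SS_res/SS_tot = 1 - 0.044 = 0.956

0.956


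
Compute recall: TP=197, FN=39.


Recall = TP/(TP+FN)
= 197/(197+39)
= 197/236 = 83.47%

83.47%


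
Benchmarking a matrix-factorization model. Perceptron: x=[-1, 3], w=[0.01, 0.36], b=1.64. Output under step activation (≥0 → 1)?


z = (-1)·(0.01) + (3)·(0.36) + 1.64
  = 2.71
step(z) = 1 (z≥0)

1


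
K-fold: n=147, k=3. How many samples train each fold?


Fold size = 147/3 = 49
Training per fold = 147 - 49 = 98

98


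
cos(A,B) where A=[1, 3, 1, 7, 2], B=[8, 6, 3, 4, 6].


A·B = 1·8 + 3·6 + 1·3 + 7·4 + 2·6 = 69
‖A‖ = √64 = 8, ‖B‖ = √161 = 12.6886
cos = 69/(√64·√161) = 69/√10304 = 0.6797

0.6797


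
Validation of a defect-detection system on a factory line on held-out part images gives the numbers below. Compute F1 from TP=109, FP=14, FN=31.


Precision = 109/123 = 0.8862
Recall = 109/140 = 0.7786
F1 = 2·P·R/(P+R) = 2·TP/(2·TP+FP+FN) = 218/(218+14+31) = 218/263 = 0.8289

0.8289


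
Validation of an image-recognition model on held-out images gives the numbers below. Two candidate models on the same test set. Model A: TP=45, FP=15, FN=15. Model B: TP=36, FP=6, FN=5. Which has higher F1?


Model A: P=45/60=0.75, R=45/60=0.75, F1=2PR/(P+R)=2TP/(2TP+FP+FN)=90/120=0.75
Model B: P=36/42=0.8571, R=36/41=0.878, F1=2PR/(P+R)=2TP/(2TP+FP+FN)=72/83=0.8675
0.75 < 0.8675 → Model B

Model B


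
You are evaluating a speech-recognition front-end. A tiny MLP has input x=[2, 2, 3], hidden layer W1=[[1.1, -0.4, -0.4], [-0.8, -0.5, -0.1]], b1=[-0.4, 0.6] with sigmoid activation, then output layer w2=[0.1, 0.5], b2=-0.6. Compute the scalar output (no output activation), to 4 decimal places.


z1[0] = (1.1)·(2) + (-0.4)·(2) + (-0.4)·(3) - 0.4 = -0.2
z1[1] = (-0.8)·(2) + (-0.5)·(2) + (-0.1)·(3) + 0.6 = -2.3
h = sigmoid(z1) = [0.4502, 0.0911]
output = (0.1)·(0.4502) + (0.5)·(0.0911) - 0.6 = -0.5094

-0.5094


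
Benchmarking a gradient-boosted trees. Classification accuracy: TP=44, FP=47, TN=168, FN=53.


Accuracy = (TP+TN)/(TP+TN+FP+FN)
= (44+168)/(312)
= 212/312 = 67.95%

67.95%


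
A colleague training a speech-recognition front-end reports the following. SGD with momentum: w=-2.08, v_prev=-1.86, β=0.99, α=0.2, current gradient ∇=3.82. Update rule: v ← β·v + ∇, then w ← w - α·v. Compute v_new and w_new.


v_new = 0.99·-1.86 + 3.82 = -1.8414 + 3.82 = 1.9786
w_new = -2.08 - 0.2·1.9786 = -2.08 - 0.39572 = -2.47572

v_new=1.9786, w_new=-2.47572


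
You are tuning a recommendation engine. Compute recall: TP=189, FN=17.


Recall = TP/(TP+FN)
= 189/(189+17)
= 189/206 = 91.75%

91.75%


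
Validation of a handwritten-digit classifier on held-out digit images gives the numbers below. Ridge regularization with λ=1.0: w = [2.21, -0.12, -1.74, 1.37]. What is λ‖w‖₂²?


‖w‖₂² = (2.21)² + (-0.12)² + (-1.74)² + (1.37)²
     = 4.8841 + 0.0144 + 3.0276 + 1.8769
     = 9.803
λ·‖w‖₂² = 1.0·9.803 = 9.803

9.803


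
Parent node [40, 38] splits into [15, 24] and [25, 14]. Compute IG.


Parent = [40, 38], H_parent = 0.9995
H_left = 0.9612 (n=39), H_right = 0.9418 (n=39)
H_children = (39/78)·0.9612 + (39/78)·0.9418 = 0.9515
IG = 0.9995 - 0.9515 = 0.048

0.048


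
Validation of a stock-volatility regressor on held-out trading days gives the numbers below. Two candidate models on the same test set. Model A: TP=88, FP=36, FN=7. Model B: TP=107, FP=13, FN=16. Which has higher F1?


Model A: P=88/124=0.7097, R=88/95=0.9263, F1=2PR/(P+R)=2TP/(2TP+FP+FN)=176/219=0.8037
Model B: P=107/120=0.8917, R=107/123=0.8699, F1=2PR/(P+R)=2TP/(2TP+FP+FN)=214/243=0.8807
0.8037 < 0.8807 → Model B

Model B


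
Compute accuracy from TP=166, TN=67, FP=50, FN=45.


Accuracy = (TP+TN)/(TP+TN+FP+FN)
= (166+67)/(328)
= 233/328 = 71.04%

71.04%


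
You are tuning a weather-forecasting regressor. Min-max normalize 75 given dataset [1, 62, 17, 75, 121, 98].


min=1, max=121
(75-1)/(121-1) = 74/120 = 0.6167

0.6167


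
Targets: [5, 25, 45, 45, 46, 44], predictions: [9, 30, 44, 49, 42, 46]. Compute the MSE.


Squared errors: (5-9)²=16, (25-30)²=25, (45-44)²=1, (45-49)²=16, (46-42)²=16, (44-46)²=4
Sum = 78
MSE = 78/6 = 13

13


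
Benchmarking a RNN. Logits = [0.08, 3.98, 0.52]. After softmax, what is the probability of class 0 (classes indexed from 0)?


Exponentials: e^0.08=1.0833, e^3.98=53.517, e^0.52=1.682
Sum = 56.2823
Softmax = [0.0192, 0.9509, 0.0299]
p[0] = 1.0833/56.2823 = 0.0192

0.0192


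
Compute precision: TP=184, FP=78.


Precision = TP/(TP+FP)
= 184/(184+78)
= 184/262 = 70.23%

70.23%


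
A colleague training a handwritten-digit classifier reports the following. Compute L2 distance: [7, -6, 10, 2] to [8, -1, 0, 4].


d = √((7-8)² + (-6+ 1)² + (10-0)² + (2-4)²)
  = √(1 + 25 + 100 + 4)
  = √130 = 11.4018

11.4018


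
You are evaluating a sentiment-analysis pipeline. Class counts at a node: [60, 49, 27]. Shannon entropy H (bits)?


Probabilities: [60/136, 49/136, 27/136] ≈ [0.4412, 0.3603, 0.1985]
H = -((60/136)·log₂(60/136) + (49/136)·log₂(49/136) + (27/136)·log₂(27/136))
  = 1.5145 bits

1.5145 bits


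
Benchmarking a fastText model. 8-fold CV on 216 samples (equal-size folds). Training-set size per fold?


Fold size = 216/8 = 27
Training per fold = 216 - 27 = 189

189


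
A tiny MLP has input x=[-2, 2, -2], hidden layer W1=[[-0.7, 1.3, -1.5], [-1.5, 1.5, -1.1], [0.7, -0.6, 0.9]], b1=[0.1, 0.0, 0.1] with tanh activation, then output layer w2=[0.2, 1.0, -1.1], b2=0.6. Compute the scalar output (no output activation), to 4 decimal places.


z1[0] = (-0.7)·(-2) + (1.3)·(2) + (-1.5)·(-2) + 0.1 = 7.1
z1[1] = (-1.5)·(-2) + (1.5)·(2) + (-1.1)·(-2) + 0.0 = 8.2
z1[2] = (0.7)·(-2) + (-0.6)·(2) + (0.9)·(-2) + 0.1 = -4.3
h = tanh(z1) = [1.0, 1.0, -0.9996]
output = (0.2)·(1.0) + (1.0)·(1.0) + (-1.1)·(-0.9996) + 0.6 = 2.8996

2.8996


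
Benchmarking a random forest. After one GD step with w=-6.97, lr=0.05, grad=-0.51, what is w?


w_new = w - α·∇
= -6.97 - 0.05·-0.51
= -6.97 + 0.0255
= -6.9445

-6.9445


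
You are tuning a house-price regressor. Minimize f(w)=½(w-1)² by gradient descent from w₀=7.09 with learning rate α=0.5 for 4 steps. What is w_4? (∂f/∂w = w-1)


step 1: grad = 7.09-1 = 6.09; w = 7.09 - 0.5·(6.09) = 4.045
step 2: grad = 4.045-1 = 3.045; w = 4.045 - 0.5·(3.045) = 2.5225
step 3: grad = 2.5225-1 = 1.5225; w = 2.5225 - 0.5·(1.5225) = 1.76125
step 4: grad = 1.76125-1 = 0.76125; w = 1.76125 - 0.5·(0.76125) = 1.380625

1.380625


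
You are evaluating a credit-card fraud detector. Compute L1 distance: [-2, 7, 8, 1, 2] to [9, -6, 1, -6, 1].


d = |-2-9| + |7+ 6| + |8-1| + |1+ 6| + |2-1|
  = 11 + 13 + 7 + 7 + 1
  = 39

39


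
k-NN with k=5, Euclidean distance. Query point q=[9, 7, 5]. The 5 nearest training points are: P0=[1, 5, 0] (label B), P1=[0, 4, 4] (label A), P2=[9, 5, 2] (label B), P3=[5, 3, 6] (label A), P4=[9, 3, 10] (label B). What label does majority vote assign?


d(q,P0) = 9.6437  (label B)
d(q,P1) = 9.5394  (label A)
d(q,P2) = 3.6056  (label B)
d(q,P3) = 5.7446  (label A)
d(q,P4) = 6.4031  (label B)
Votes: A=2, B=3
Majority → B

B


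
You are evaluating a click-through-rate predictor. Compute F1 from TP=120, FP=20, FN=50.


Precision = 120/140 = 0.8571
Recall = 120/170 = 0.7059
F1 = 2·P·R/(P+R) = 2·TP/(2·TP+FP+FN) = 240/(240+20+50) = 240/310 = 0.7742

0.7742


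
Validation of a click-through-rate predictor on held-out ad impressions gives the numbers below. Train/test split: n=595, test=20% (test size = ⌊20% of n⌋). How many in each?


Test = ⌊595·20/100⌋ = 119
Train = 595 - 119 = 476

Train: 476, Test: 119


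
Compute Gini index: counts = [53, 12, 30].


Probabilities: [53/95, 12/95, 30/95] ≈ [0.5579, 0.1263, 0.3158]
Σpᵢ² = (2809 + 144 + 900)/95² = 3853/9025
Gini = 1 - Σpᵢ² = 1 - 3853/9025 = 0.5731

0.5731


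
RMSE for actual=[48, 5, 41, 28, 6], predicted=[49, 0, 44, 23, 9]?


MSE = 69/5 = 13.8
RMSE = √(69/5) = 3.7148

3.7148


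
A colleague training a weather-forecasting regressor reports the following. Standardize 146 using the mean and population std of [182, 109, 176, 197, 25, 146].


μ = 139.1667, σ = 58.4905
z = (146 - 139.1667)/58.4905 = 0.1168

0.1168


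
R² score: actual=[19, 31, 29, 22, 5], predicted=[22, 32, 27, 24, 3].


ȳ = 21.2
SS_res = Σ(y-ŷ)² = 22
SS_tot = Σ(y-ȳ)² = 424.8
R² = 1 - SS_res/SS_tot = 1 - 0.0518 = 0.9482

0.9482


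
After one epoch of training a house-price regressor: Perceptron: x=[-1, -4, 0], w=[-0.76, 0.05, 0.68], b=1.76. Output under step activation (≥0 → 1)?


z = (-1)·(-0.76) + (-4)·(0.05) + (0)·(0.68) + 1.76
  = 2.32
step(z) = 1 (z≥0)

1


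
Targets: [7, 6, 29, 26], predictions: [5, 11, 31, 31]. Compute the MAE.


Absolute errors: |7-5|=2, |6-11|=5, |29-31|=2, |26-31|=5
Sum = 14
MAE = 14/4 = 7/2

7/2


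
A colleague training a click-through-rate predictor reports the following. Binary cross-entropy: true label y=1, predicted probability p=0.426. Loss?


BCE = -[y·ln(p) + (1-y)·ln(1-p)]
= -1·ln(0.426) - 0
= -ln(0.426) = 0.8533

0.8533


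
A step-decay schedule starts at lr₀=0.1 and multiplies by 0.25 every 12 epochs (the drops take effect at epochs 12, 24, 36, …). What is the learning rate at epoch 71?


n_drops = ⌊71/12⌋ = 5
lr = 0.1·0.25^5 = 0.1·0.0009765625 = 0.00009765625

0.00009765625


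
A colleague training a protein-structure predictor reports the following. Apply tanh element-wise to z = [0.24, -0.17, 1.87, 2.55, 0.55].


tanh(0.24) = 0.2355
tanh(-0.17) = -0.1684
tanh(1.87) = 0.9536
tanh(2.55) = 0.9879
tanh(0.55) = 0.5005
result = [0.2355, -0.1684, 0.9536, 0.9879, 0.5005]

[0.2355, -0.1684, 0.9536, 0.9879, 0.5005]


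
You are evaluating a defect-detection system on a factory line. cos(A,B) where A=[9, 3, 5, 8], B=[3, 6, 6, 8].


A·B = 9·3 + 3·6 + 5·6 + 8·8 = 139
‖A‖ = √179 = 13.3791, ‖B‖ = √145 = 12.0416
cos = 139/(√179·√145) = 139/√25955 = 0.8628

0.8628


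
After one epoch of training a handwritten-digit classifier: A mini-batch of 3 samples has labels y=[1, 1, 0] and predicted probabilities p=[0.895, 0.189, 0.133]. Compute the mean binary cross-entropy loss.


L[0] = -ln(0.895) = 0.1109
L[1] = -ln(0.189) = 1.666
L[2] = -ln(1-0.133) = -ln(0.867) = 0.1427
mean = (0.1109 + 1.666 + 0.1427)/3 = 0.6399

0.6399


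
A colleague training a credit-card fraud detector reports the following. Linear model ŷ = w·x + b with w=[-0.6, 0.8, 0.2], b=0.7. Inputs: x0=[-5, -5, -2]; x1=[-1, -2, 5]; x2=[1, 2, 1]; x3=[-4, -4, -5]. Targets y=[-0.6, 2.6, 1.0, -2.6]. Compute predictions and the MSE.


ŷ0 = (-0.6)·(-5) + (0.8)·(-5) + (0.2)·(-2) + 0.7 = -0.7
ŷ1 = (-0.6)·(-1) + (0.8)·(-2) + (0.2)·(5) + 0.7 = 0.7
ŷ2 = (-0.6)·(1) + (0.8)·(2) + (0.2)·(1) + 0.7 = 1.9
ŷ3 = (-0.6)·(-4) + (0.8)·(-4) + (0.2)·(-5) + 0.7 = -1.1
errors² = [0.01, 3.61, 0.81, 2.25]
MSE = 6.6800/4 = 1.67

1.67


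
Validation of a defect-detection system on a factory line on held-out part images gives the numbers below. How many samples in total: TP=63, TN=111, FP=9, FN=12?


Total = TP + TN + FP + FN
= 63 + 111 + 9 + 12
= 195
(Predicted positive: 72, predicted negative: 123)

195


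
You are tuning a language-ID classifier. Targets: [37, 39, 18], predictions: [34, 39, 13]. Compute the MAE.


Absolute errors: |37-34|=3, |39-39|=0, |18-13|=5
Sum = 8
MAE = 8/3 = 8/3

8/3


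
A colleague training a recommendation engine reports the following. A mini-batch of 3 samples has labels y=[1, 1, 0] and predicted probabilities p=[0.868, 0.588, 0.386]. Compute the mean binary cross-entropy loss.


L[0] = -ln(0.868) = 0.1416
L[1] = -ln(0.588) = 0.531
L[2] = -ln(1-0.386) = -ln(0.614) = 0.4878
mean = (0.1416 + 0.531 + 0.4878)/3 = 0.3868

0.3868


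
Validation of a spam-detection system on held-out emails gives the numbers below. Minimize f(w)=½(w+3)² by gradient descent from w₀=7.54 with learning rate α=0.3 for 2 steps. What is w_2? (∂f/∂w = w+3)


step 1: grad = 7.54+3 = 10.54; w = 7.54 - 0.3·(10.54) = 4.378
step 2: grad = 4.378+3 = 7.378; w = 4.378 - 0.3·(7.378) = 2.1646

2.1646


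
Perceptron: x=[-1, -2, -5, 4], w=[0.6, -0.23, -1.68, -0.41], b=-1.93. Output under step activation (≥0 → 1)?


z = (-1)·(0.6) + (-2)·(-0.23) + (-5)·(-1.68) + (4)·(-0.41) - 1.93
  = 4.69
step(z) = 1 (z≥0)

1


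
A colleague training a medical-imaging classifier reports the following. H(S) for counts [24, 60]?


Probabilities: [24/84, 60/84] ≈ [0.2857, 0.7143]
H = -((24/84)·log₂(24/84) + (60/84)·log₂(60/84))
  = 0.8631 bits

0.8631 bits


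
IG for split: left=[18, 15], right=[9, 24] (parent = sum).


Parent = [27, 39], H_parent = 0.976
H_left = 0.994 (n=33), H_right = 0.8454 (n=33)
H_children = (33/66)·0.994 + (33/66)·0.8454 = 0.9197
IG = 0.976 - 0.9197 = 0.0563

0.0563


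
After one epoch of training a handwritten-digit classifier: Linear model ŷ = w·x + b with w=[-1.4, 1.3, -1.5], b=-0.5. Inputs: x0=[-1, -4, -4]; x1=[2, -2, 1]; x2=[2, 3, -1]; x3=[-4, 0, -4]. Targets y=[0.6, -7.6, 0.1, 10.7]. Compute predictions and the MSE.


ŷ0 = (-1.4)·(-1) + (1.3)·(-4) + (-1.5)·(-4) - 0.5 = 1.7
ŷ1 = (-1.4)·(2) + (1.3)·(-2) + (-1.5)·(1) - 0.5 = -7.4
ŷ2 = (-1.4)·(2) + (1.3)·(3) + (-1.5)·(-1) - 0.5 = 2.1
ŷ3 = (-1.4)·(-4) + (1.3)·(0) + (-1.5)·(-4) - 0.5 = 11.1
errors² = [1.21, 0.04, 4.0, 0.16]
MSE = 5.4100/4 = 1.3525

1.3525


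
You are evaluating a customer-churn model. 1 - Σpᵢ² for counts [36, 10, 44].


Probabilities: [36/90, 10/90, 44/90] ≈ [0.4, 0.1111, 0.4889]
Σpᵢ² = (1296 + 100 + 1936)/90² = 3332/8100
Gini = 1 - Σpᵢ² = 1 - 3332/8100 = 0.5886

0.5886


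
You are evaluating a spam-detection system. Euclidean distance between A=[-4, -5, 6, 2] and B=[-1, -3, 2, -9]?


d = √((-4+ 1)² + (-5+ 3)² + (6-2)² + (2+ 9)²)
  = √(9 + 4 + 16 + 121)
  = √150 = 12.2474

12.2474


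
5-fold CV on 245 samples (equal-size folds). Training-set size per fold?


Fold size = 245/5 = 49
Training per fold = 245 - 49 = 196

196


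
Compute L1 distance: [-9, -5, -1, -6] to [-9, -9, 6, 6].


d = |-9+ 9| + |-5+ 9| + |-1-6| + |-6-6|
  = 0 + 4 + 7 + 12
  = 23

23


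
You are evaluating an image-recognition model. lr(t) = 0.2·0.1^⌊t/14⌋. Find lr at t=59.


n_drops = ⌊59/14⌋ = 4
lr = 0.2·0.1^4 = 0.2·0.0001 = 0.00002

0.00002


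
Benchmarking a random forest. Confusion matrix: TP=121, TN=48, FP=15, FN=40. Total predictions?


Total = TP + TN + FP + FN
= 121 + 48 + 15 + 40
= 224
(Predicted positive: 136, predicted negative: 88)

224


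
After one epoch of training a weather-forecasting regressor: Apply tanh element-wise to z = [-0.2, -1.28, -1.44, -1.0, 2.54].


tanh(-0.2) = -0.1974
tanh(-1.28) = -0.8565
tanh(-1.44) = -0.8937
tanh(-1.0) = -0.7616
tanh(2.54) = 0.9876
result = [-0.1974, -0.8565, -0.8937, -0.7616, 0.9876]

[-0.1974, -0.8565, -0.8937, -0.7616, 0.9876]


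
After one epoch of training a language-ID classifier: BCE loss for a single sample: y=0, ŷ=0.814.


BCE = -[y·ln(p) + (1-y)·ln(1-p)]
= -0 - 1·ln(1-0.814)
= -ln(0.186) = 1.682

1.682


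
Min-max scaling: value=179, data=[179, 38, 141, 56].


min=38, max=179
(179-38)/(179-38) = 141/141 = 1.0

1.0


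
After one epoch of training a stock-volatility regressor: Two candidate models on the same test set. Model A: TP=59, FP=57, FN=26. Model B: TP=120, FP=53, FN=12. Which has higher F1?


Model A: P=59/116=0.5086, R=59/85=0.6941, F1=2PR/(P+R)=2TP/(2TP+FP+FN)=118/201=0.5871
Model B: P=120/173=0.6936, R=120/132=0.9091, F1=2PR/(P+R)=2TP/(2TP+FP+FN)=240/305=0.7869
0.5871 < 0.7869 → Model B

Model B


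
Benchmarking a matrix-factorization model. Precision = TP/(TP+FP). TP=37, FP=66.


Precision = TP/(TP+FP)
= 37/(37+66)
= 37/103 = 35.92%

35.92%


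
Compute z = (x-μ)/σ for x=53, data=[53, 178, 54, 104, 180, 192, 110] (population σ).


μ = 124.4286, σ = 55.0477
z = (53 - 124.4286)/55.0477 = -1.2976

-1.2976


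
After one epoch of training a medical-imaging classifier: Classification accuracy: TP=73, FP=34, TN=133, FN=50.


Accuracy = (TP+TN)/(TP+TN+FP+FN)
= (73+133)/(290)
= 206/290 = 71.03%

71.03%


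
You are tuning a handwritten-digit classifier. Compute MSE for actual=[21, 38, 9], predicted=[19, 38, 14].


Squared errors: (21-19)²=4, (38-38)²=0, (9-14)²=25
Sum = 29
MSE = 29/3 = 29/3

29/3


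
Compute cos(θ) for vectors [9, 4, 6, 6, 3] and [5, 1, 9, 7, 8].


A·B = 9·5 + 4·1 + 6·9 + 6·7 + 3·8 = 169
‖A‖ = √178 = 13.3417, ‖B‖ = √220 = 14.8324
cos = 169/(√178·√220) = 169/√39160 = 0.854

0.854


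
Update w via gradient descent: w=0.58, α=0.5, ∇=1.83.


w_new = w - α·∇
= 0.58 - 0.5·1.83
= 0.58 - 0.915
= -0.335

-0.335


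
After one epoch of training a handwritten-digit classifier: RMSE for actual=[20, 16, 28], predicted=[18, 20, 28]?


MSE = 20/3 = 6.6667
RMSE = √(20/3) = 2.582

2.582


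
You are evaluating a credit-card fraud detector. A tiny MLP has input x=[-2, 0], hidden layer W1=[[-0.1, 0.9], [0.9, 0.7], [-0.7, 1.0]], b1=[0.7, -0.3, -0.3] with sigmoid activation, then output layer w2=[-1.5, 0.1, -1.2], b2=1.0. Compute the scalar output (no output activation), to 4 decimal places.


z1[0] = (-0.1)·(-2) + (0.9)·(0) + 0.7 = 0.9
z1[1] = (0.9)·(-2) + (0.7)·(0) - 0.3 = -2.1
z1[2] = (-0.7)·(-2) + (1.0)·(0) - 0.3 = 1.1
h = sigmoid(z1) = [0.7109, 0.1091, 0.7503]
output = (-1.5)·(0.7109) + (0.1)·(0.1091) + (-1.2)·(0.7503) + 1.0 = -0.9558

-0.9558


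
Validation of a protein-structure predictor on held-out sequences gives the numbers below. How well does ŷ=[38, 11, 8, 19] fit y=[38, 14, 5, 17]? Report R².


ȳ = 18.5
SS_res = Σ(y-ŷ)² = 22
SS_tot = Σ(y-ȳ)² = 585
R² = 1 - SS_res/SS_tot = 1 - 0.0376 = 0.9624

0.9624


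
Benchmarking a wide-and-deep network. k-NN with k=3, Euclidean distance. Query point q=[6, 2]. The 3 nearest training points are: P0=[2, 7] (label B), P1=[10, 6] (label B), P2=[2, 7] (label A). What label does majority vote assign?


d(q,P0) = 6.4031  (label B)
d(q,P1) = 5.6569  (label B)
d(q,P2) = 6.4031  (label A)
Votes: A=1, B=2
Majority → B

B


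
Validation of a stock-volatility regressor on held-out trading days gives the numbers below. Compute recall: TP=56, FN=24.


Recall = TP/(TP+FN)
= 56/(56+24)
= 56/80 = 70.0%

70.0%


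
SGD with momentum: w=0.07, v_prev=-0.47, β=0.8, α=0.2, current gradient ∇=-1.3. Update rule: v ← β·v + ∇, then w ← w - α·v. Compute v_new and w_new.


v_new = 0.8·-0.47 - 1.3 = -0.376 - 1.3 = -1.676
w_new = 0.07 - 0.2·-1.676 = 0.07 + 0.3352 = 0.4052

v_new=-1.676, w_new=0.4052


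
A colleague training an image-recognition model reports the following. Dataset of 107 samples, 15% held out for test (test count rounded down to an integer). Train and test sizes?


Test = ⌊107·15/100⌋ = 16
Train = 107 - 16 = 91

Train: 91, Test: 16


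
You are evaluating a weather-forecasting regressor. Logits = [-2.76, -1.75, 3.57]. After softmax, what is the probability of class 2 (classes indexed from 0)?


Exponentials: e^-2.76=0.0633, e^-1.75=0.1738, e^3.57=35.5166
Sum = 35.7537
Softmax = [0.0018, 0.0049, 0.9934]
p[2] = 35.5166/35.7537 = 0.9934

0.9934


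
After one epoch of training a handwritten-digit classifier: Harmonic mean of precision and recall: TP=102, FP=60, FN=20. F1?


Precision = 102/162 = 0.6296
Recall = 102/122 = 0.8361
F1 = 2·P·R/(P+R) = 2·TP/(2·TP+FP+FN) = 204/(204+60+20) = 204/284 = 0.7183

0.7183


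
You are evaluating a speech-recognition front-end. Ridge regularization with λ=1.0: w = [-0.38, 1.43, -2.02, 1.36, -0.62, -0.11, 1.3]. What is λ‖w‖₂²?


‖w‖₂² = (-0.38)² + (1.43)² + (-2.02)² + (1.36)² + (-0.62)² + (-0.11)² + (1.3)²
     = 0.1444 + 2.0449 + 4.0804 + 1.8496 + 0.3844 + 0.0121 + 1.69
     = 10.2058
λ·‖w‖₂² = 1.0·10.2058 = 10.2058

10.2058


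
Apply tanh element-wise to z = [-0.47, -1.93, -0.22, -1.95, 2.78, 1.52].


tanh(-0.47) = -0.4382
tanh(-1.93) = -0.9587
tanh(-0.22) = -0.2165
tanh(-1.95) = -0.9603
tanh(2.78) = 0.9923
tanh(1.52) = 0.9087
result = [-0.4382, -0.9587, -0.2165, -0.9603, 0.9923, 0.9087]

[-0.4382, -0.9587, -0.2165, -0.9603, 0.9923, 0.9087]


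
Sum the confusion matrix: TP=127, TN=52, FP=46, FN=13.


Total = TP + TN + FP + FN
= 127 + 52 + 46 + 13
= 238
(Predicted positive: 173, predicted negative: 65)

238


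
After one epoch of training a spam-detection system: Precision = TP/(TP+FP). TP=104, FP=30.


Precision = TP/(TP+FP)
= 104/(104+30)
= 104/134 = 77.61%

77.61%


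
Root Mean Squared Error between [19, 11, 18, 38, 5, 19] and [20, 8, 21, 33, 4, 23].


MSE = 61/6 = 10.1667
RMSE = √(61/6) = 3.1885

3.1885


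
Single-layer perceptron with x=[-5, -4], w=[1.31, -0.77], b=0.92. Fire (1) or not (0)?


z = (-5)·(1.31) + (-4)·(-0.77) + 0.92
  = -2.55
step(z) = 0 (z<0)

0


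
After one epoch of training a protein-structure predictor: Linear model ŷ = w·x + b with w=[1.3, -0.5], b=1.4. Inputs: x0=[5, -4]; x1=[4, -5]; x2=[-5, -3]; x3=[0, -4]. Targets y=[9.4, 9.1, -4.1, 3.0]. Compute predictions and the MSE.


ŷ0 = (1.3)·(5) + (-0.5)·(-4) + 1.4 = 9.9
ŷ1 = (1.3)·(4) + (-0.5)·(-5) + 1.4 = 9.1
ŷ2 = (1.3)·(-5) + (-0.5)·(-3) + 1.4 = -3.6
ŷ3 = (1.3)·(0) + (-0.5)·(-4) + 1.4 = 3.4
errors² = [0.25, 0.0, 0.25, 0.16]
MSE = 0.6600/4 = 0.165

0.165


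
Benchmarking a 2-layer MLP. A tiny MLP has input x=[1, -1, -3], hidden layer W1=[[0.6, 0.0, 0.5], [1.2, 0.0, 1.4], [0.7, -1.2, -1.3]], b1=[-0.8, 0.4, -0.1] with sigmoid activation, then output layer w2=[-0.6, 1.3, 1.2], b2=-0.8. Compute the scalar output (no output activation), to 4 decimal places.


z1[0] = (0.6)·(1) + (0.0)·(-1) + (0.5)·(-3) - 0.8 = -1.7
z1[1] = (1.2)·(1) + (0.0)·(-1) + (1.4)·(-3) + 0.4 = -2.6
z1[2] = (0.7)·(1) + (-1.2)·(-1) + (-1.3)·(-3) - 0.1 = 5.7
h = sigmoid(z1) = [0.1545, 0.0691, 0.9967]
output = (-0.6)·(0.1545) + (1.3)·(0.0691) + (1.2)·(0.9967) - 0.8 = 0.3932

0.3932


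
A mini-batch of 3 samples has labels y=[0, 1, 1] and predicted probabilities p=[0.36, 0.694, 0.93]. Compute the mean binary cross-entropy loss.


L[0] = -ln(1-0.36) = -ln(0.64) = 0.4463
L[1] = -ln(0.694) = 0.3653
L[2] = -ln(0.93) = 0.0726
mean = (0.4463 + 0.3653 + 0.0726)/3 = 0.2947

0.2947


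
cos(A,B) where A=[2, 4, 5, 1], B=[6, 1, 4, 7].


A·B = 2·6 + 4·1 + 5·4 + 1·7 = 43
‖A‖ = √46 = 6.7823, ‖B‖ = √102 = 10.0995
cos = 43/(√46·√102) = 43/√4692 = 0.6278

0.6278


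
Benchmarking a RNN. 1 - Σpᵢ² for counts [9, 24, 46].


Probabilities: [9/79, 24/79, 46/79] ≈ [0.1139, 0.3038, 0.5823]
Σpᵢ² = (81 + 576 + 2116)/79² = 2773/6241
Gini = 1 - Σpᵢ² = 1 - 2773/6241 = 0.5557

0.5557


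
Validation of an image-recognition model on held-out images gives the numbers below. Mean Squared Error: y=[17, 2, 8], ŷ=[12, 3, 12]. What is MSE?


Squared errors: (17-12)²=25, (2-3)²=1, (8-12)²=16
Sum = 42
MSE = 42/3 = 14

14


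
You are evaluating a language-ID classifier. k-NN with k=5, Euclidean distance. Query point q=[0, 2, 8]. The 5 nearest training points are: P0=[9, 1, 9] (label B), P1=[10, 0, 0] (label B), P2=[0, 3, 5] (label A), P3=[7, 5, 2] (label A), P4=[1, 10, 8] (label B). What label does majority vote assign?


d(q,P0) = 9.1104  (label B)
d(q,P1) = 12.9615  (label B)
d(q,P2) = 3.1623  (label A)
d(q,P3) = 9.6954  (label A)
d(q,P4) = 8.0623  (label B)
Votes: A=2, B=3
Majority → B

B


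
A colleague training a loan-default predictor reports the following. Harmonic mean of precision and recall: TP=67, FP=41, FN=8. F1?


Precision = 67/108 = 0.6204
Recall = 67/75 = 0.8933
F1 = 2·P·R/(P+R) = 2·TP/(2·TP+FP+FN) = 134/(134+41+8) = 134/183 = 0.7322

0.7322


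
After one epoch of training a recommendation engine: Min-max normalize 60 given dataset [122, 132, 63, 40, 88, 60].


min=40, max=132
(60-40)/(132-40) = 20/92 = 0.2174

0.2174


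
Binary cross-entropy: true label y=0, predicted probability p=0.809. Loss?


BCE = -[y·ln(p) + (1-y)·ln(1-p)]
= -0 - 1·ln(1-0.809)
= -ln(0.191) = 1.6555

1.6555


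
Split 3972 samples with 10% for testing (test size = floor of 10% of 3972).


Test = ⌊3972·10/100⌋ = 397
Train = 3972 - 397 = 3575

Train: 3575, Test: 397


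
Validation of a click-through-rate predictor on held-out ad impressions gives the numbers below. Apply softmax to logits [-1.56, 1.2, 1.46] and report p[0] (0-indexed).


Exponentials: e^-1.56=0.2101, e^1.2=3.3201, e^1.46=4.306
Sum = 7.8362
Softmax = [0.0268, 0.4237, 0.5495]
p[0] = 0.2101/7.8362 = 0.0268

0.0268


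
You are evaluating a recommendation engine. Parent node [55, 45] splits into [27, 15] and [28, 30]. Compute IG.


Parent = [55, 45], H_parent = 0.9928
H_left = 0.9403 (n=42), H_right = 0.9991 (n=58)
H_children = (42/100)·0.9403 + (58/100)·0.9991 = 0.9744
IG = 0.9928 - 0.9744 = 0.0184

0.0184


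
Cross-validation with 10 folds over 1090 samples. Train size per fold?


Fold size = 1090/10 = 109
Training per fold = 1090 - 109 = 981

981


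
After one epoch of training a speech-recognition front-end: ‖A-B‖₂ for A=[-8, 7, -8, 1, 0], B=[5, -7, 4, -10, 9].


d = √((-8-5)² + (7+ 7)² + (-8-4)² + (1+ 10)² + (0-9)²)
  = √(169 + 196 + 144 + 121 + 81)
  = √711 = 26.6646

26.6646


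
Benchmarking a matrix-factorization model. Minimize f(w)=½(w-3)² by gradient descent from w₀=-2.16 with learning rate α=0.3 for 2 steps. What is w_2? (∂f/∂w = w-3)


step 1: grad = -2.16-3 = -5.16; w = -2.16 - 0.3·(-5.16) = -0.612
step 2: grad = -0.612-3 = -3.612; w = -0.612 - 0.3·(-3.612) = 0.4716

0.4716


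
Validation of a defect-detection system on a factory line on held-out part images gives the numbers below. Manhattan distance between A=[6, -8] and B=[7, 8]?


d = |6-7| + |-8-8|
  = 1 + 16
  = 17

17


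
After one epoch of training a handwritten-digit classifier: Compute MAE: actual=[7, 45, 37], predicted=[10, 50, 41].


Absolute errors: |7-10|=3, |45-50|=5, |37-41|=4
Sum = 12
MAE = 12/3 = 4

4


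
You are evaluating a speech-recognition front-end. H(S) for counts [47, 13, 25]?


Probabilities: [47/85, 13/85, 25/85] ≈ [0.5529, 0.1529, 0.2941]
H = -((47/85)·log₂(47/85) + (13/85)·log₂(13/85) + (25/85)·log₂(25/85))
  = 1.4062 bits

1.4062 bits


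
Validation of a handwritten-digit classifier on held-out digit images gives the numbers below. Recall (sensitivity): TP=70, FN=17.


Recall = TP/(TP+FN)
= 70/(70+17)
= 70/87 = 80.46%

80.46%


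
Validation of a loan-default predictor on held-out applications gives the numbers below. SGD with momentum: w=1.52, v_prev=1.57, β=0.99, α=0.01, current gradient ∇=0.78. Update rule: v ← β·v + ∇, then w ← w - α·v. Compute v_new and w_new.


v_new = 0.99·1.57 + 0.78 = 1.5543 + 0.78 = 2.3343
w_new = 1.52 - 0.01·2.3343 = 1.52 - 0.023343 = 1.496657

v_new=2.3343, w_new=1.496657


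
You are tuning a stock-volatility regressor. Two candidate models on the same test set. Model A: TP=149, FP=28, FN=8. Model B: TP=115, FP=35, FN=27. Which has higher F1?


Model A: P=149/177=0.8418, R=149/157=0.949, F1=2PR/(P+R)=2TP/(2TP+FP+FN)=298/334=0.8922
Model B: P=115/150=0.7667, R=115/142=0.8099, F1=2PR/(P+R)=2TP/(2TP+FP+FN)=230/292=0.7877
0.8922 > 0.7877 → Model A

Model A


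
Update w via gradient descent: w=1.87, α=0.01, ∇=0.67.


w_new = w - α·∇
= 1.87 - 0.01·0.67
= 1.87 - 0.0067
= 1.8633

1.8633


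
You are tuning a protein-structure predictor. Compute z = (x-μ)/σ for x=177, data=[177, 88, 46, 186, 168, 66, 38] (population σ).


μ = 109.8571, σ = 60.1532
z = (177 - 109.8571)/60.1532 = 1.1162

1.1162


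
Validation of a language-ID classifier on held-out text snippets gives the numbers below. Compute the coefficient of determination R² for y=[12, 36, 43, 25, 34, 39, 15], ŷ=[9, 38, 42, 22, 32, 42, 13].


ȳ = 29.1429
SS_res = Σ(y-ŷ)² = 40
SS_tot = Σ(y-ȳ)² = 870.86
R² = 1 - SS_res/SS_tot = 1 - 0.0459 = 0.9541

0.9541


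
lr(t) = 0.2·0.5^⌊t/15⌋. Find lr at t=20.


n_drops = ⌊20/15⌋ = 1
lr = 0.2·0.5^1 = 0.2·0.5 = 0.1

0.1


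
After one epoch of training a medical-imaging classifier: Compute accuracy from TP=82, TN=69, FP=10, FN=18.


Accuracy = (TP+TN)/(TP+TN+FP+FN)
= (82+69)/(179)
= 151/179 = 84.36%

84.36%


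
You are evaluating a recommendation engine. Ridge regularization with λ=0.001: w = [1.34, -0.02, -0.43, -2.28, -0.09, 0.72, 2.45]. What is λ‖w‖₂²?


‖w‖₂² = (1.34)² + (-0.02)² + (-0.43)² + (-2.28)² + (-0.09)² + (0.72)² + (2.45)²
     = 1.7956 + 0.0004 + 0.1849 + 5.1984 + 0.0081 + 0.5184 + 6.0025
     = 13.7083
λ·‖w‖₂² = 0.001·13.7083 = 0.013708

0.013708


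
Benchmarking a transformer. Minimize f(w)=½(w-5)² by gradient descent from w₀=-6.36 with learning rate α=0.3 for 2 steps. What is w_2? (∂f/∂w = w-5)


step 1: grad = -6.36-5 = -11.36; w = -6.36 - 0.3·(-11.36) = -2.952
step 2: grad = -2.952-5 = -7.952; w = -2.952 - 0.3·(-7.952) = -0.5664

-0.5664


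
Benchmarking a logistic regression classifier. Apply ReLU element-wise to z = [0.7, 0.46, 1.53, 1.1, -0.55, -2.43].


ReLU(0.7) = max(0, 0.7) = 0.7
ReLU(0.46) = max(0, 0.46) = 0.46
ReLU(1.53) = max(0, 1.53) = 1.53
ReLU(1.1) = max(0, 1.1) = 1.1
ReLU(-0.55) = max(0, -0.55) = 0.0
ReLU(-2.43) = max(0, -2.43) = 0.0
result = [0.7, 0.46, 1.53, 1.1, 0.0, 0.0]

[0.7, 0.46, 1.53, 1.1, 0.0, 0.0]


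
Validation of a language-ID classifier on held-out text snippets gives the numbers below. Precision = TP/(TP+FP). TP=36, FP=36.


Precision = TP/(TP+FP)
= 36/(36+36)
= 36/72 = 50.0%

50.0%


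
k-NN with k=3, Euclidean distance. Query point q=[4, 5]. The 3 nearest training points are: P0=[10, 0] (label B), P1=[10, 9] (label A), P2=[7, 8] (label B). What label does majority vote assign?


d(q,P0) = 7.8102  (label B)
d(q,P1) = 7.2111  (label A)
d(q,P2) = 4.2426  (label B)
Votes: A=1, B=2
Majority → B

B


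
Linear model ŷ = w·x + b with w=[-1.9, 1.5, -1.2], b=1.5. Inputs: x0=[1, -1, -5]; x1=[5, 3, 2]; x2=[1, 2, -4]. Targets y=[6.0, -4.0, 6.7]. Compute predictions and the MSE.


ŷ0 = (-1.9)·(1) + (1.5)·(-1) + (-1.2)·(-5) + 1.5 = 4.1
ŷ1 = (-1.9)·(5) + (1.5)·(3) + (-1.2)·(2) + 1.5 = -5.9
ŷ2 = (-1.9)·(1) + (1.5)·(2) + (-1.2)·(-4) + 1.5 = 7.4
errors² = [3.61, 3.61, 0.49]
MSE = 7.7100/3 = 2.57

2.57


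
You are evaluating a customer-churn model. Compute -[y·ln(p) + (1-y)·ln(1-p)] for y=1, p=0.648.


BCE = -[y·ln(p) + (1-y)·ln(1-p)]
= -1·ln(0.648) - 0
= -ln(0.648) = 0.4339

0.4339


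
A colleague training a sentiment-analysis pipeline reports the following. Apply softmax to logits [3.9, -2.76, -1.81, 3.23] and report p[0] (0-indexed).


Exponentials: e^3.9=49.4024, e^-2.76=0.0633, e^-1.81=0.1637, e^3.23=25.2797
Sum = 74.9091
Softmax = [0.6595, 0.0008, 0.0022, 0.3375]
p[0] = 49.4024/74.9091 = 0.6595

0.6595


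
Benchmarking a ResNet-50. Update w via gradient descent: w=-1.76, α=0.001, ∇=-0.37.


w_new = w - α·∇
= -1.76 - 0.001·-0.37
= -1.76 + 0.00037
= -1.75963

-1.75963


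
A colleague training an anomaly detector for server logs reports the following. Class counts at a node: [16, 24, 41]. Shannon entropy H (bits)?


Probabilities: [16/81, 24/81, 41/81] ≈ [0.1975, 0.2963, 0.5062]
H = -((16/81)·log₂(16/81) + (24/81)·log₂(24/81) + (41/81)·log₂(41/81))
  = 1.4794 bits

1.4794 bits


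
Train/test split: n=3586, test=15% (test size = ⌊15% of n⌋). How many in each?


Test = ⌊3586·15/100⌋ = 537
Train = 3586 - 537 = 3049

Train: 3049, Test: 537


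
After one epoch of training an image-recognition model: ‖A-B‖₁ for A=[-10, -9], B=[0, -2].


d = |-10-0| + |-9+ 2|
  = 10 + 7
  = 17

17


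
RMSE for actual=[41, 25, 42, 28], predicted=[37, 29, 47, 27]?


MSE = 58/4 = 14.5
RMSE = √(58/4) = 3.8079

3.8079


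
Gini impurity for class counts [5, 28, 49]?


Probabilities: [5/82, 28/82, 49/82] ≈ [0.061, 0.3415, 0.5976]
Σpᵢ² = (25 + 784 + 2401)/82² = 3210/6724
Gini = 1 - Σpᵢ² = 1 - 3210/6724 = 0.5226

0.5226


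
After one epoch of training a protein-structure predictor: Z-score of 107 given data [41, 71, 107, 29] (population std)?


μ = 62, σ = 30.1496
z = (107 - 62)/30.1496 = 1.4926

1.4926


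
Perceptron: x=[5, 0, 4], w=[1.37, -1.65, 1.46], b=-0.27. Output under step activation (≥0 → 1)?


z = (5)·(1.37) + (0)·(-1.65) + (4)·(1.46) - 0.27
  = 12.42
step(z) = 1 (z≥0)

1


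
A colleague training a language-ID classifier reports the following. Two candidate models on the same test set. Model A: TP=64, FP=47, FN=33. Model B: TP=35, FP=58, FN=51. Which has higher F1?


Model A: P=64/111=0.5766, R=64/97=0.6598, F1=2PR/(P+R)=2TP/(2TP+FP+FN)=128/208=0.6154
Model B: P=35/93=0.3763, R=35/86=0.407, F1=2PR/(P+R)=2TP/(2TP+FP+FN)=70/179=0.3911
0.6154 > 0.3911 → Model A

Model A


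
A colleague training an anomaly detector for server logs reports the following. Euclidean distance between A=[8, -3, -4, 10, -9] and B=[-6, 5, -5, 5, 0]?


d = √((8+ 6)² + (-3-5)² + (-4+ 5)² + (10-5)² + (-9-0)²)
  = √(196 + 64 + 1 + 25 + 81)
  = √367 = 19.1572

19.1572


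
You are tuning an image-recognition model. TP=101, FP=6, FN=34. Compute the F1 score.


Precision = 101/107 = 0.9439
Recall = 101/135 = 0.7481
F1 = 2·P·R/(P+R) = 2·TP/(2·TP+FP+FN) = 202/(202+6+34) = 202/242 = 0.8347

0.8347


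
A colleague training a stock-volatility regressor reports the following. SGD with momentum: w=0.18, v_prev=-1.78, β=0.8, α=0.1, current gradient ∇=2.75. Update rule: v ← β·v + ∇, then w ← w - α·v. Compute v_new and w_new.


v_new = 0.8·-1.78 + 2.75 = -1.424 + 2.75 = 1.326
w_new = 0.18 - 0.1·1.326 = 0.18 - 0.1326 = 0.0474

v_new=1.326, w_new=0.0474


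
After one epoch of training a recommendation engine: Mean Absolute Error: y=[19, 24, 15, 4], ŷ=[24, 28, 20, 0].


Absolute errors: |19-24|=5, |24-28|=4, |15-20|=5, |4-0|=4
Sum = 18
MAE = 18/4 = 9/2

9/2


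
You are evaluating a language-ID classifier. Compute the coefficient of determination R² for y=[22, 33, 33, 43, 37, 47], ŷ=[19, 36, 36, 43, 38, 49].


ȳ = 35.8333
SS_res = Σ(y-ŷ)² = 32
SS_tot = Σ(y-ȳ)² = 384.83
R² = 1 - SS_res/SS_tot = 1 - 0.0832 = 0.9168

0.9168


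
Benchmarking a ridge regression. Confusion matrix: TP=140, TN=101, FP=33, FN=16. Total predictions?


Total = TP + TN + FP + FN
= 140 + 101 + 33 + 16
= 290
(Predicted positive: 173, predicted negative: 117)

290


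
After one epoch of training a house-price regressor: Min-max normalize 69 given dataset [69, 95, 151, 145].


min=69, max=151
(69-69)/(151-69) = 0/82 = 0.0

0.0


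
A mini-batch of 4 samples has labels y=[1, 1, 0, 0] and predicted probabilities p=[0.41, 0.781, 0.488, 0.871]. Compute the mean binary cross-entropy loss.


L[0] = -ln(0.41) = 0.8916
L[1] = -ln(0.781) = 0.2472
L[2] = -ln(1-0.488) = -ln(0.512) = 0.6694
L[3] = -ln(1-0.871) = -ln(0.129) = 2.0479
mean = (0.8916 + 0.2472 + 0.6694 + 2.0479)/4 = 0.964

0.964


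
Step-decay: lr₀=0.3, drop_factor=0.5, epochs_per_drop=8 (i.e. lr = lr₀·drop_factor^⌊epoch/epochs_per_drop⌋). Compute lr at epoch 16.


n_drops = ⌊16/8⌋ = 2
lr = 0.3·0.5^2 = 0.3·0.25 = 0.075

0.075


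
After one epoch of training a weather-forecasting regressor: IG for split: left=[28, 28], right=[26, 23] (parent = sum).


Parent = [54, 51], H_parent = 0.9994
H_left = 1 (n=56), H_right = 0.9973 (n=49)
H_children = (56/105)·1 + (49/105)·0.9973 = 0.9987
IG = 0.9994 - 0.9987 = 0.0007

0.0007


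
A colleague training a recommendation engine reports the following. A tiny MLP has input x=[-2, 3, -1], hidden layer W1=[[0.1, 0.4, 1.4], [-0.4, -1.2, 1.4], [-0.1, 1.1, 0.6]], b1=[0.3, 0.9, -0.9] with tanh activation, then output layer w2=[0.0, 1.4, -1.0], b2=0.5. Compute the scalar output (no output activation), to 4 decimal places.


z1[0] = (0.1)·(-2) + (0.4)·(3) + (1.4)·(-1) + 0.3 = -0.1
z1[1] = (-0.4)·(-2) + (-1.2)·(3) + (1.4)·(-1) + 0.9 = -3.3
z1[2] = (-0.1)·(-2) + (1.1)·(3) + (0.6)·(-1) - 0.9 = 2.0
h = tanh(z1) = [-0.0997, -0.9973, 0.964]
output = (0.0)·(-0.0997) + (1.4)·(-0.9973) + (-1.0)·(0.964) + 0.5 = -1.8602

-1.8602


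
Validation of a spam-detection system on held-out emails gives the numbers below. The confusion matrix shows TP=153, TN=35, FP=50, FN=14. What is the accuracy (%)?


Accuracy = (TP+TN)/(TP+TN+FP+FN)
= (153+35)/(252)
= 188/252 = 74.6%

74.6%


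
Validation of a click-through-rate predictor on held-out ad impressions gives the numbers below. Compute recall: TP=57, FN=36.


Recall = TP/(TP+FN)
= 57/(57+36)
= 57/93 = 61.29%

61.29%


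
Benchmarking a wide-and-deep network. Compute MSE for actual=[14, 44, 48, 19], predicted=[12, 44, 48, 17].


Squared errors: (14-12)²=4, (44-44)²=0, (48-48)²=0, (19-17)²=4
Sum = 8
MSE = 8/4 = 2

2


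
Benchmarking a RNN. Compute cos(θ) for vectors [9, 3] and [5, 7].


A·B = 9·5 + 3·7 = 66
‖A‖ = √90 = 9.4868, ‖B‖ = √74 = 8.6023
cos = 66/(√90·√74) = 66/√6660 = 0.8087

0.8087


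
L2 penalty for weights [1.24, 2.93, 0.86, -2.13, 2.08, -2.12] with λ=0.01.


‖w‖₂² = (1.24)² + (2.93)² + (0.86)² + (-2.13)² + (2.08)² + (-2.12)²
     = 1.5376 + 8.5849 + 0.7396 + 4.5369 + 4.3264 + 4.4944
     = 24.2198
λ·‖w‖₂² = 0.01·24.2198 = 0.242198

0.242198


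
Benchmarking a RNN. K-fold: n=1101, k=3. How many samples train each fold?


Fold size = 1101/3 = 367
Training per fold = 1101 - 367 = 734

734


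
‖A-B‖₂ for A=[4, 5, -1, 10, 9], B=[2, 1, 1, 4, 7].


d = √((4-2)² + (5-1)² + (-1-1)² + (10-4)² + (9-7)²)
  = √(4 + 16 + 4 + 36 + 4)
  = √64 = 8.0

8.0
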